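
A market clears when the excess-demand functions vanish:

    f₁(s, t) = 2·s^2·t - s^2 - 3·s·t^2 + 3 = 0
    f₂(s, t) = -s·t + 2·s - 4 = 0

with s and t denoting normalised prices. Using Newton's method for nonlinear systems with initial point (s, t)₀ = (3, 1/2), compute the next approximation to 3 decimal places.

At (3, 1/2): F = (0.750, 0.500).
Jacobian J = [[4·s·t - 2·s - 3·t^2, 2·s^2 - 6·s·t], [-t + 2, -s]].
At the point, J = [[-0.750, 9.000], [1.500, -3.000]] (det J = -11.250).
Solving J·Δ = −F gives Δ = (-0.600, -0.133).
Then the next iterate is (s, t)₁ = (2.400, 0.367).

(2.400, 0.367)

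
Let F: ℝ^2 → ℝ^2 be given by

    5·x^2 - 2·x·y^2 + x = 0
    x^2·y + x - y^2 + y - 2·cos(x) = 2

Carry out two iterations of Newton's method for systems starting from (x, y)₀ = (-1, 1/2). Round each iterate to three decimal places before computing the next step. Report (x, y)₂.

(0.804, 3.694)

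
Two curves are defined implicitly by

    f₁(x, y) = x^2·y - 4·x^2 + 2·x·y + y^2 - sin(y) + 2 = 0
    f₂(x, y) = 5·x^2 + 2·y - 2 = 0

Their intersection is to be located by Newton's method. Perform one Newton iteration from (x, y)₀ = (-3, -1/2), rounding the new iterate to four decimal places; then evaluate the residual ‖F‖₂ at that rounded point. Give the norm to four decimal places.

At (-3, -1/2): F = (-34.770574, 42.0000).
Jacobian J = [[2·x·y - 8·x + 2·y, x^2 + 2·x + 2·y - cos(y)], [10·x, 2]].
At the point, J = [[26.0000, 1.122417], [-30.0000, 2.0000]] (det J = 85.672523).
Solving J·Δ = −F gives Δ = (1.3620, -0.5706).
Then the next iterate is (x, y)₁ = (-1.6380, -1.0706).
Re-evaluating at (-1.6380, -1.0706): F = (-6.073685, 9.274020), so ‖F‖₂ = 11.0859.

11.0859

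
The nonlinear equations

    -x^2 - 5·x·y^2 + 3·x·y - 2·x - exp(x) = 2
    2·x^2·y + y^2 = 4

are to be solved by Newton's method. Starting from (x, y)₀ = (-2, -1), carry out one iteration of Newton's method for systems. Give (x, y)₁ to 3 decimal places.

(-0.815, -0.746)

At (-2, -1): F = (13.86466, -11.000).
Jacobian J = [[-2·x - 5·y^2 + 3·y - exp(x) - 2, -10·x·y + 3·x], [4·x·y, 2·x^2 + 2·y]].
At the point, J = [[-6.13534, -26.000], [8.000, 6.000]] (det J = 171.18799).
Solving J·Δ = −F gives Δ = (1.185, 0.254).
Then the next iterate is (x, y)₁ = (-0.815, -0.746).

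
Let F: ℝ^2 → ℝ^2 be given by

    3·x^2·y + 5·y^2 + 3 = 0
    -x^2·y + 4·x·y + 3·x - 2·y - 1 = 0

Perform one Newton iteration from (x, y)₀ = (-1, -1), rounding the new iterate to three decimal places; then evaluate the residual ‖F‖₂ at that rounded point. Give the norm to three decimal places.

2.112

At (-1, -1): F = (5.000, 3.000).
Jacobian J = [[6·x·y, 3·x^2 + 10·y], [-2·x·y + 4·y + 3, -x^2 + 4·x - 2]].
At the point, J = [[6.000, -7.000], [-3.000, -7.000]] (det J = -63.000).
Solving J·Δ = −F gives Δ = (-0.222, 0.524).
Then the next iterate is (x, y)₁ = (-1.222, -0.476).
Re-evaluating at (-1.222, -0.476): F = (2.00047, -0.67651), so ‖F‖₂ = 2.112.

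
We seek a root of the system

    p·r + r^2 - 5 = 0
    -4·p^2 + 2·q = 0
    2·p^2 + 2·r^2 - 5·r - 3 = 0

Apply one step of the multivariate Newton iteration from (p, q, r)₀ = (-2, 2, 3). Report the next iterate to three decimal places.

At (-2, 2, 3): F = (-2.000, -12.000, 8.000).
Jacobian J = [[r, 0, p + 2·r], [-8·p, 2, 0], [4·p, 0, 4·r - 5]].
At the point, J = [[3.000, 0.000, 4.000], [16.000, 2.000, 0.000], [-8.000, 0.000, 7.000]] (det J = 106.000).
Solving J·Δ = −F gives Δ = (0.868, -0.943, -0.151).
Then the next iterate is (p, q, r)₁ = (-1.132, 1.057, 2.849).

(-1.132, 1.057, 2.849)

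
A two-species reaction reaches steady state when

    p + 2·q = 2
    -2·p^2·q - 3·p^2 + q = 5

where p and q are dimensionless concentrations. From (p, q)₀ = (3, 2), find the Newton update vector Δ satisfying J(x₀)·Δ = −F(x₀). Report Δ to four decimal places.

At (3, 2): F = (5.0000, -66.0000).
Jacobian J = [[1, 2], [-4·p·q - 6·p, -2·p^2 + 1]].
At the point, J = [[1.0000, 2.0000], [-42.0000, -17.0000]] (det J = 67.0000).
Solving J·Δ = −F gives Δ = (-0.7015, -2.1493).

(-0.7015, -2.1493)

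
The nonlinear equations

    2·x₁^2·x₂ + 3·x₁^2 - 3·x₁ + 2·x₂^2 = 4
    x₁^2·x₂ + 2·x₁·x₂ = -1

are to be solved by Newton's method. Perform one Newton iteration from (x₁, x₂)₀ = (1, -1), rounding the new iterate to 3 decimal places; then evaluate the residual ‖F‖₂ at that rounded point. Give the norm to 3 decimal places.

7.822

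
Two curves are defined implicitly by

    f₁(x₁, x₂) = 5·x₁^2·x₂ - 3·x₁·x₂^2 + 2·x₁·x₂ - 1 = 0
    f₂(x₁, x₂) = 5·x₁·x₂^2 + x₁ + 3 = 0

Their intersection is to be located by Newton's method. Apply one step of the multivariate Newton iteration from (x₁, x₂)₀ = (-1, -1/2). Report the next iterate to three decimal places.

At (-1, -1/2): F = (-1.750, 0.750).
Jacobian J = [[10·x₁·x₂ - 3·x₂^2 + 2·x₂, 5·x₁^2 - 6·x₁·x₂ + 2·x₁], [5·x₂^2 + 1, 10·x₁·x₂]].
At the point, J = [[3.250, 0.000], [2.250, 5.000]] (det J = 16.250).
Solving J·Δ = −F gives Δ = (0.538, -0.392).
Then the next iterate is (x₁, x₂)₁ = (-0.462, -0.892).

(-0.462, -0.892)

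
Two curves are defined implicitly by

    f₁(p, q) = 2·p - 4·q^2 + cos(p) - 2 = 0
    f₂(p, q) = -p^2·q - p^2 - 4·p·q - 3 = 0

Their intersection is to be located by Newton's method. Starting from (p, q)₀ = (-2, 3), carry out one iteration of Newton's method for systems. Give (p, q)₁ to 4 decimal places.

At (-2, 3): F = (-42.416147, 5.0000).
Jacobian J = [[-sin(p) + 2, -8·q], [-2·p·q - 2·p - 4·q, -p^2 - 4·p]].
At the point, J = [[2.909297, -24.0000], [4.0000, 4.0000]] (det J = 107.637190).
Solving J·Δ = −F gives Δ = (0.4614, -1.7114).
Then the next iterate is (p, q)₁ = (-1.5386, 1.2886).

(-1.5386, 1.2886)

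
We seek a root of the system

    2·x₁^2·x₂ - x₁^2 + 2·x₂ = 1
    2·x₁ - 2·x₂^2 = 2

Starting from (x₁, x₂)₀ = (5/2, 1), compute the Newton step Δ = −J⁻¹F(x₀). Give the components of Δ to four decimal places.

At (5/2, 1): F = (7.2500, 1.0000).
Jacobian J = [[4·x₁·x₂ - 2·x₁, 2·x₁^2 + 2], [2, -4·x₂]].
At the point, J = [[5.0000, 14.5000], [2.0000, -4.0000]] (det J = -49.0000).
Solving J·Δ = −F gives Δ = (-0.8878, -0.1939).

(-0.8878, -0.1939)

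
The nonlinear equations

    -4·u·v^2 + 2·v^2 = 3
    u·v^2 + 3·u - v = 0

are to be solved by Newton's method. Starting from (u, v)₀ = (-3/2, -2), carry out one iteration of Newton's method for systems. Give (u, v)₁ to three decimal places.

At (-3/2, -2): F = (29.000, -8.500).
Jacobian J = [[-4·v^2, -8·u·v + 4·v], [v^2 + 3, 2·u·v - 1]].
At the point, J = [[-16.000, -32.000], [7.000, 5.000]] (det J = 144.000).
Solving J·Δ = −F gives Δ = (0.882, 0.465).
Then the next iterate is (u, v)₁ = (-0.618, -1.535).

(-0.618, -1.535)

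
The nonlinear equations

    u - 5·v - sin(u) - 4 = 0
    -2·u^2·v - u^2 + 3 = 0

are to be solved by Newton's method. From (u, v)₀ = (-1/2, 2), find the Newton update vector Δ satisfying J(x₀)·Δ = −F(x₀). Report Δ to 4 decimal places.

(-0.6320, -2.8196)

At (-1/2, 2): F = (-14.020574, 1.7500).
Jacobian J = [[-cos(u) + 1, -5], [-4·u·v - 2·u, -2·u^2]].
At the point, J = [[0.122417, -5.0000], [5.0000, -0.5000]] (det J = 24.938791).
Solving J·Δ = −F gives Δ = (-0.6320, -2.8196).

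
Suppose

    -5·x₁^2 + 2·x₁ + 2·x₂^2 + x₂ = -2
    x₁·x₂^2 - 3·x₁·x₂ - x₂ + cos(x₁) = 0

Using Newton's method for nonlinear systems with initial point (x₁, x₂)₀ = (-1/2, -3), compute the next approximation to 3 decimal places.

(-0.479, -1.646)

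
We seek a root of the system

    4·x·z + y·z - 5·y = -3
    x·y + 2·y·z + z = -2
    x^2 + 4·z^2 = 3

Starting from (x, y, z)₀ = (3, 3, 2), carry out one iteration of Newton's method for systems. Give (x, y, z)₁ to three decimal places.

(1.437, 0.887, 1.211)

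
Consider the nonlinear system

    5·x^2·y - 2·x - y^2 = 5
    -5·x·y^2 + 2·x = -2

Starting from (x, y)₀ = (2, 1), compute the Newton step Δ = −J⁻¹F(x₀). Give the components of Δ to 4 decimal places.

At (2, 1): F = (10.0000, -4.0000).
Jacobian J = [[10·x·y - 2, 5·x^2 - 2·y], [-5·y^2 + 2, -10·x·y]].
At the point, J = [[18.0000, 18.0000], [-3.0000, -20.0000]] (det J = -306.0000).
Solving J·Δ = −F gives Δ = (-0.4183, -0.1373).

(-0.4183, -0.1373)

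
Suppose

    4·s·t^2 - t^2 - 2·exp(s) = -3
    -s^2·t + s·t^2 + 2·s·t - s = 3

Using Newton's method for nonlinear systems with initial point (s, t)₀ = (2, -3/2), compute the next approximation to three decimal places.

At (2, -3/2): F = (3.97189, -0.500).
Jacobian J = [[4·t^2 - 2·exp(s), 8·s·t - 2·t], [-2·s·t + t^2 + 2·t - 1, -s^2 + 2·s·t + 2·s]].
At the point, J = [[-5.77811, -21.000], [4.250, -6.000]] (det J = 123.91867).
Solving J·Δ = −F gives Δ = (0.277, 0.113).
Then the next iterate is (s, t)₁ = (2.277, -1.387).

(2.277, -1.387)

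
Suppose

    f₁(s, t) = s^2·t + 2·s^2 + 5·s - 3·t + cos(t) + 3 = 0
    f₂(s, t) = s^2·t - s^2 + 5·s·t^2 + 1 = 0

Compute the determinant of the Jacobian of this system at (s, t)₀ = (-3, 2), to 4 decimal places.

897.7302

J = [[2·s·t + 4·s + 5, s^2 - sin(t) - 3], [2·s·t - 2·s + 5·t^2, s^2 + 10·s·t]].
At the point, J = [[-19.0000, 5.090703], [14.0000, -51.0000]].
det J = 897.7302.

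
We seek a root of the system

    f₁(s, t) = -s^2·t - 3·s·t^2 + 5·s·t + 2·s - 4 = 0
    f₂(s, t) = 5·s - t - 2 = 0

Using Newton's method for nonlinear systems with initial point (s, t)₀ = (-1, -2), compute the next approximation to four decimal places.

(-0.0526, -2.2632)

At (-1, -2): F = (18.0000, -5.0000).
Jacobian J = [[-2·s·t - 3·t^2 + 5·t + 2, -s^2 - 6·s·t + 5·s], [5, -1]].
At the point, J = [[-24.0000, -18.0000], [5.0000, -1.0000]] (det J = 114.0000).
Solving J·Δ = −F gives Δ = (0.9474, -0.2632).
Then the next iterate is (s, t)₁ = (-0.0526, -2.2632).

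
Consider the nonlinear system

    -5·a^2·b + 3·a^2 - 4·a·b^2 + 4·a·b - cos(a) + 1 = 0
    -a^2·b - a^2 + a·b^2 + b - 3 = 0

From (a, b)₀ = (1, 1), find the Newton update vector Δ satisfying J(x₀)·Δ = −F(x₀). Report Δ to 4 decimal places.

(-0.9029, 0.1457)

At (1, 1): F = (-1.540302, -3.0000).
Jacobian J = [[-10·a·b + 6·a - 4·b^2 + 4·b + sin(a), -5·a^2 - 8·a·b + 4·a], [-2·a·b - 2·a + b^2, -a^2 + 2·a·b + 1]].
At the point, J = [[-3.158529, -9.0000], [-3.0000, 2.0000]] (det J = -33.317058).
Solving J·Δ = −F gives Δ = (-0.9029, 0.1457).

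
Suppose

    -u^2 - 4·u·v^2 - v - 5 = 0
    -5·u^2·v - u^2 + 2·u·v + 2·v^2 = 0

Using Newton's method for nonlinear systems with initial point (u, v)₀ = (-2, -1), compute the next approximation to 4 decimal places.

(-0.7778, -1.0000)

At (-2, -1): F = (0.0000, 22.0000).
Jacobian J = [[-2·u - 4·v^2, -8·u·v - 1], [-10·u·v - 2·u + 2·v, -5·u^2 + 2·u + 4·v]].
At the point, J = [[0.0000, -17.0000], [-18.0000, -28.0000]] (det J = -306.0000).
Solving J·Δ = −F gives Δ = (1.2222, 0.0000).
Then the next iterate is (u, v)₁ = (-0.7778, -1.0000).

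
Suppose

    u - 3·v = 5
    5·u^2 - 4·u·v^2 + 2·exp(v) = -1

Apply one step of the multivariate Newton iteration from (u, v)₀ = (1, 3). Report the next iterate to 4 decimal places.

(-1.9066, -2.3022)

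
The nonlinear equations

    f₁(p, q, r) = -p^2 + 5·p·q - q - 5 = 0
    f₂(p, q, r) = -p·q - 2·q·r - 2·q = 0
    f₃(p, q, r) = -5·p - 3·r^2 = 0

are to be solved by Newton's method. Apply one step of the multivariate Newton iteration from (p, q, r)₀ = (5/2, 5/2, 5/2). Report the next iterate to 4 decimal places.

(2.2905, 1.1149, 0.4865)

At (5/2, 5/2, 5/2): F = (17.5000, -23.7500, -31.2500).
Jacobian J = [[-2·p + 5·q, 5·p - 1, 0], [-q, -p - 2·r - 2, -2·q], [-5, 0, -6·r]].
At the point, J = [[7.5000, 11.5000, 0.0000], [-2.5000, -9.5000, -5.0000], [-5.0000, 0.0000, -15.0000]] (det J = 925.0000).
Solving J·Δ = −F gives Δ = (-0.2095, -1.3851, -2.0135).
Then the next iterate is (p, q, r)₁ = (2.2905, 1.1149, 0.4865).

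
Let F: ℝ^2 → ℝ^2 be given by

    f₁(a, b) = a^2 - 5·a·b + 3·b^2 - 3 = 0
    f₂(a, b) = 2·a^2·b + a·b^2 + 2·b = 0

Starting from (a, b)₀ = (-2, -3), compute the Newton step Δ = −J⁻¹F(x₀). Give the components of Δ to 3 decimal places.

(0.846, 0.913)

At (-2, -3): F = (-2.000, -48.000).
Jacobian J = [[2·a - 5·b, -5·a + 6·b], [4·a·b + b^2, 2·a^2 + 2·a·b + 2]].
At the point, J = [[11.000, -8.000], [33.000, 22.000]] (det J = 506.000).
Solving J·Δ = −F gives Δ = (0.846, 0.913).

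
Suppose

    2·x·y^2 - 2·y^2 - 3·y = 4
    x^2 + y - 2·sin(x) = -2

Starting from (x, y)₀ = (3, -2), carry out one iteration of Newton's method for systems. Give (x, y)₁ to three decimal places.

(1.850, -1.537)

At (3, -2): F = (18.000, 8.71776).
Jacobian J = [[2·y^2, 4·x·y - 4·y - 3], [2·x - 2·cos(x), 1]].
At the point, J = [[8.000, -19.000], [7.97998, 1.000]] (det J = 159.61971).
Solving J·Δ = −F gives Δ = (-1.150, 0.463).
Then the next iterate is (x, y)₁ = (1.850, -1.537).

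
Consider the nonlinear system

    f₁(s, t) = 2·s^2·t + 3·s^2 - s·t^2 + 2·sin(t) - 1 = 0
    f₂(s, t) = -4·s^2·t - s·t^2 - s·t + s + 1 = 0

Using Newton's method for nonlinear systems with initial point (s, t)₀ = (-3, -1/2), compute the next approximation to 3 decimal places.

(-1.615, -0.490)

At (-3, -1/2): F = (16.79115, 15.250).
Jacobian J = [[4·s·t + 6·s - t^2, 2·s^2 - 2·s·t + 2·cos(t)], [-8·s·t - t^2 - t + 1, -4·s^2 - 2·s·t - s]].
At the point, J = [[-12.250, 16.75517], [-10.750, -36.000]] (det J = 621.11803).
Solving J·Δ = −F gives Δ = (1.385, 0.010).
Then the next iterate is (s, t)₁ = (-1.615, -0.490).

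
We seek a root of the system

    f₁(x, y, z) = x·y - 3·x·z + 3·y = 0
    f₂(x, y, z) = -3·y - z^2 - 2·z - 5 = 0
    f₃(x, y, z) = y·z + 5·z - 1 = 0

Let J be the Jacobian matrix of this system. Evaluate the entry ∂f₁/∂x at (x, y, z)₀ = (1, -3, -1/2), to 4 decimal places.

∂f₁/∂x = y - 3·z.
At (1, -3, -1/2) this is -1.5000.

-1.5000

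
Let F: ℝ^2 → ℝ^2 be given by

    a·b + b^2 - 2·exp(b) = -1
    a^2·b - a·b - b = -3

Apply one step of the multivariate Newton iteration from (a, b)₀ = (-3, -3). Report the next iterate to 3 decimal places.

At (-3, -3): F = (18.90043, -30.000).
Jacobian J = [[b, a + 2·b - 2·exp(b)], [2·a·b - b, a^2 - a - 1]].
At the point, J = [[-3.000, -9.09957], [21.000, 11.000]] (det J = 158.09106).
Solving J·Δ = −F gives Δ = (0.412, 1.941).
Then the next iterate is (a, b)₁ = (-2.588, -1.059).

(-2.588, -1.059)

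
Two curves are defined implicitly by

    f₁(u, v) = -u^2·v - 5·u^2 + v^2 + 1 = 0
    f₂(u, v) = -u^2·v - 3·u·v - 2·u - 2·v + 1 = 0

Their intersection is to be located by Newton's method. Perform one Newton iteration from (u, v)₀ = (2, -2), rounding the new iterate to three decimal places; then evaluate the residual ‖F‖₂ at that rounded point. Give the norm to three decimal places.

6.610

At (2, -2): F = (-7.000, 21.000).
Jacobian J = [[-2·u·v - 10·u, -u^2 + 2·v], [-2·u·v - 3·v - 2, -u^2 - 3·u - 2]].
At the point, J = [[-12.000, -8.000], [12.000, -12.000]] (det J = 240.000).
Solving J·Δ = −F gives Δ = (-1.050, 0.700).
Then the next iterate is (u, v)₁ = (0.950, -1.300).
Re-evaluating at (0.950, -1.300): F = (-0.64925, 6.57825), so ‖F‖₂ = 6.610.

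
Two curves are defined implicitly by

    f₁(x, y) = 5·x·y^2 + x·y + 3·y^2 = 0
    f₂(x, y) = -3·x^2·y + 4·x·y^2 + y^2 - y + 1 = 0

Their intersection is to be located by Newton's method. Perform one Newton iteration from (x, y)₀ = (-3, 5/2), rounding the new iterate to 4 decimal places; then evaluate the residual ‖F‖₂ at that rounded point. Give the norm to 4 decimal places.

46.9031

At (-3, 5/2): F = (-82.5000, -137.7500).
Jacobian J = [[5·y^2 + y, 10·x·y + x + 6·y], [-6·x·y + 4·y^2, -3·x^2 + 8·x·y + 2·y - 1]].
At the point, J = [[33.7500, -63.0000], [70.0000, -83.0000]] (det J = 1608.7500).
Solving J·Δ = −F gives Δ = (1.1380, -0.6999).
Then the next iterate is (x, y)₁ = (-1.8620, 1.8001).
Re-evaluating at (-1.8620, 1.8001): F = (-23.798458, -40.417019), so ‖F‖₂ = 46.9031.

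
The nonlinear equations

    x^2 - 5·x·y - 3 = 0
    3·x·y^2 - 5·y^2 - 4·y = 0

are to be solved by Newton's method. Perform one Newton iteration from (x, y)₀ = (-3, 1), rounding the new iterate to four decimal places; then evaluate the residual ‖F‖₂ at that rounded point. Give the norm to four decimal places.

7.0924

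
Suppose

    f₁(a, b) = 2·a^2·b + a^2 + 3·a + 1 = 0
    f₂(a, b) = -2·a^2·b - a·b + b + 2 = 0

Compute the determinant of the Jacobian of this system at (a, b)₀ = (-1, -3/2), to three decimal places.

J = [[4·a·b + 2·a + 3, 2·a^2], [-4·a·b - b, -2·a^2 - a + 1]].
At the point, J = [[7.000, 2.000], [-4.500, 0.000]].
det J = 9.000.

9.000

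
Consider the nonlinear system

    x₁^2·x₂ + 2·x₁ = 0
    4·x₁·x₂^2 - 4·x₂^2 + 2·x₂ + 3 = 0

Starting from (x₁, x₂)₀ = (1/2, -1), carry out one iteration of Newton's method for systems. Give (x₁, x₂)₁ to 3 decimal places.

(-0.450, -0.200)

At (1/2, -1): F = (0.750, -1.000).
Jacobian J = [[2·x₁·x₂ + 2, x₁^2], [4·x₂^2, 8·x₁·x₂ - 8·x₂ + 2]].
At the point, J = [[1.000, 0.250], [4.000, 6.000]] (det J = 5.000).
Solving J·Δ = −F gives Δ = (-0.950, 0.800).
Then the next iterate is (x₁, x₂)₁ = (-0.450, -0.200).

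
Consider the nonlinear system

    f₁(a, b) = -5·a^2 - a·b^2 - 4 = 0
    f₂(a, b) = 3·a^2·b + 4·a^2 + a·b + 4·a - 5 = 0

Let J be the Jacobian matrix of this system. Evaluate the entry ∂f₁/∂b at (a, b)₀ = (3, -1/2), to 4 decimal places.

3.0000

∂f₁/∂b = -2·a·b.
At (3, -1/2) this is 3.0000.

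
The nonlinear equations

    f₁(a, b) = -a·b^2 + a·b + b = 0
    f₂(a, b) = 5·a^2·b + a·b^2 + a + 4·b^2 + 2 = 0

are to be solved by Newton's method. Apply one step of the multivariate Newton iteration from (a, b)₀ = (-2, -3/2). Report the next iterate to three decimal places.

(-1.476, -0.924)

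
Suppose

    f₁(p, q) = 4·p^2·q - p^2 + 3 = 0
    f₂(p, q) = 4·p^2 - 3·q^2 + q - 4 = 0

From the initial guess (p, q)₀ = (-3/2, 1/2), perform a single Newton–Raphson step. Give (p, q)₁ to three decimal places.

At (-3/2, 1/2): F = (5.250, 4.750).
Jacobian J = [[8·p·q - 2·p, 4·p^2], [8·p, -6·q + 1]].
At the point, J = [[-3.000, 9.000], [-12.000, -2.000]] (det J = 114.000).
Solving J·Δ = −F gives Δ = (0.467, -0.428).
Then the next iterate is (p, q)₁ = (-1.033, 0.072).

(-1.033, 0.072)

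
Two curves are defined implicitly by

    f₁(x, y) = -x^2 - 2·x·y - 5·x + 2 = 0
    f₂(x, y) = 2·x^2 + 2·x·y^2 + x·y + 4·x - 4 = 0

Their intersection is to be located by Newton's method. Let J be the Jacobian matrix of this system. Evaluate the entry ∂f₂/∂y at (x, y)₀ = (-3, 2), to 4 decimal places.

∂f₂/∂y = 4·x·y + x.
At (-3, 2) this is -27.0000.

-27.0000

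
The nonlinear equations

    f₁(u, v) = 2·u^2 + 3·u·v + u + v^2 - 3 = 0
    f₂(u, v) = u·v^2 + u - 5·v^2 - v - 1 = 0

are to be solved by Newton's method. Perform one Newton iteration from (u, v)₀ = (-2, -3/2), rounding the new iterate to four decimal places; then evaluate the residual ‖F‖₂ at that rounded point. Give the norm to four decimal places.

5.8682

At (-2, -3/2): F = (14.2500, -17.2500).
Jacobian J = [[4·u + 3·v + 1, 3·u + 2·v], [v^2 + 1, 2·u·v - 10·v - 1]].
At the point, J = [[-11.5000, -9.0000], [3.2500, 20.0000]] (det J = -200.7500).
Solving J·Δ = −F gives Δ = (0.6463, 0.7575).
Then the next iterate is (u, v)₁ = (-1.3537, -0.7425).
Re-evaluating at (-1.3537, -0.7425): F = (2.877980, -5.114035), so ‖F‖₂ = 5.8682.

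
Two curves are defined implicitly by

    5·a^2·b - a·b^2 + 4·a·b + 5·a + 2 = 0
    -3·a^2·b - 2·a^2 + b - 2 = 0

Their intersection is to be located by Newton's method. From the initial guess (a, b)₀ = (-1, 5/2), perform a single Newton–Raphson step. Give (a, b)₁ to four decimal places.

(-0.4785, 2.9540)

At (-1, 5/2): F = (5.7500, -9.0000).
Jacobian J = [[10·a·b - b^2 + 4·b + 5, 5·a^2 - 2·a·b + 4·a], [-6·a·b - 4·a, -3·a^2 + 1]].
At the point, J = [[-16.2500, 6.0000], [19.0000, -2.0000]] (det J = -81.5000).
Solving J·Δ = −F gives Δ = (0.5215, 0.4540).
Then the next iterate is (a, b)₁ = (-0.4785, 2.9540).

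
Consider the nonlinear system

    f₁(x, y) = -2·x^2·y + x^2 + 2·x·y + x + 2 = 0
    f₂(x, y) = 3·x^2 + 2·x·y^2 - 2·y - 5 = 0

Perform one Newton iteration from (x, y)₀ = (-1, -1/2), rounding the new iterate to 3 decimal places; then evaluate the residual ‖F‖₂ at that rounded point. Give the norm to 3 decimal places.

At (-1, -1/2): F = (4.000, -1.500).
Jacobian J = [[-4·x·y + 2·x + 2·y + 1, -2·x^2 + 2·x], [6·x + 2·y^2, 4·x·y - 2]].
At the point, J = [[-4.000, -4.000], [-5.500, 0.000]] (det J = -22.000).
Solving J·Δ = −F gives Δ = (-0.273, 1.273).
Then the next iterate is (x, y)₁ = (-1.273, 0.773).
Re-evaluating at (-1.273, 0.773): F = (-2.12587, -3.20572), so ‖F‖₂ = 3.847.

3.847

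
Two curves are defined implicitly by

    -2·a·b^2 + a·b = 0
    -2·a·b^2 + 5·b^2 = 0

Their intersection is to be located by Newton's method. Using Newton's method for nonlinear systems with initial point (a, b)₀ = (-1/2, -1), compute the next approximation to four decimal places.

At (-1/2, -1): F = (1.5000, 6.0000).
Jacobian J = [[-2·b^2 + b, -4·a·b + a], [-2·b^2, -4·a·b + 10·b]].
At the point, J = [[-3.0000, -2.5000], [-2.0000, -12.0000]] (det J = 31.0000).
Solving J·Δ = −F gives Δ = (0.0968, 0.4839).
Then the next iterate is (a, b)₁ = (-0.4032, -0.5161).

(-0.4032, -0.5161)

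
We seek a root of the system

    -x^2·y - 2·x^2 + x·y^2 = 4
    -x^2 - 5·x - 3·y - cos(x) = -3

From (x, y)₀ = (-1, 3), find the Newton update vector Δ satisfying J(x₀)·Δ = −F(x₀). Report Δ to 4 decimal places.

(0.4317, -1.3996)

At (-1, 3): F = (-18.0000, -2.540302).
Jacobian J = [[-2·x·y - 4·x + y^2, -x^2 + 2·x·y], [-2·x + sin(x) - 5, -3]].
At the point, J = [[19.0000, -7.0000], [-3.841471, -3.0000]] (det J = -83.890297).
Solving J·Δ = −F gives Δ = (0.4317, -1.3996).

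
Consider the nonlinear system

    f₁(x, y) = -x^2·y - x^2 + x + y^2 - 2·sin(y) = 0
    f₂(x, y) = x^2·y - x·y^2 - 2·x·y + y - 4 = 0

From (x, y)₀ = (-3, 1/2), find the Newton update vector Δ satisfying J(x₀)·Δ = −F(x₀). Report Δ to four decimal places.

(1.8893, 0.1726)

At (-3, 1/2): F = (-17.208851, 4.7500).
Jacobian J = [[-2·x·y - 2·x + 1, -x^2 + 2·y - 2·cos(y)], [2·x·y - y^2 - 2·y, x^2 - 2·x·y - 2·x + 1]].
At the point, J = [[10.0000, -9.755165], [-4.2500, 19.0000]] (det J = 148.540548).
Solving J·Δ = −F gives Δ = (1.8893, 0.1726).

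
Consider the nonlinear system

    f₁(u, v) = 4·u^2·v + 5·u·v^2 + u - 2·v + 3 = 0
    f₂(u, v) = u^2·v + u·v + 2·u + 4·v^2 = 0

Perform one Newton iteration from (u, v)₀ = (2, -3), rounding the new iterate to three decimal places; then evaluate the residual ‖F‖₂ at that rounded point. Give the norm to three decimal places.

13.444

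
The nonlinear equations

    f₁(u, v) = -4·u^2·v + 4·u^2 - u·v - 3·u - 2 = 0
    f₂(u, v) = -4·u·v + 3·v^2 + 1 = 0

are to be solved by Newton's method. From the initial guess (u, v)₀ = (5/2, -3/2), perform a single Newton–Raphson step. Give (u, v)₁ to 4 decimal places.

At (5/2, -3/2): F = (56.7500, 22.7500).
Jacobian J = [[-8·u·v + 8·u - v - 3, -4·u^2 - u], [-4·v, -4·u + 6·v]].
At the point, J = [[48.5000, -27.5000], [6.0000, -19.0000]] (det J = -756.5000).
Solving J·Δ = −F gives Δ = (-0.5983, 1.0084).
Then the next iterate is (u, v)₁ = (1.9017, -0.4916).

(1.9017, -0.4916)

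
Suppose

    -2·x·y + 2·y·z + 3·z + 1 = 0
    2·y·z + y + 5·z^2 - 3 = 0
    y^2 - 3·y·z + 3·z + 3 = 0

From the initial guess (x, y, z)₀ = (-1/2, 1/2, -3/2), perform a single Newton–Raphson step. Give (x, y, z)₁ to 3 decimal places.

(-2.064, 0.164, -0.934)

At (-1/2, 1/2, -3/2): F = (-4.500, 7.250, 1.000).
Jacobian J = [[-2·y, -2·x + 2·z, 2·y + 3], [0, 2·z + 1, 2·y + 10·z], [0, 2·y - 3·z, -3·y + 3]].
At the point, J = [[-1.000, -2.000, 4.000], [0.000, -2.000, -14.000], [0.000, 5.500, 1.500]] (det J = -74.000).
Solving J·Δ = −F gives Δ = (-1.564, -0.336, 0.566).
Then the next iterate is (x, y, z)₁ = (-2.064, 0.164, -0.934).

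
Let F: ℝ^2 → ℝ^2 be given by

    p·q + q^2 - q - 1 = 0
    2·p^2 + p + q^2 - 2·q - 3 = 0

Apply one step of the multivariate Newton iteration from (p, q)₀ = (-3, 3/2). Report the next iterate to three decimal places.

(-2.316, -2.224)

At (-3, 3/2): F = (-4.750, 11.250).
Jacobian J = [[q, p + 2·q - 1], [4·p + 1, 2·q - 2]].
At the point, J = [[1.500, -1.000], [-11.000, 1.000]] (det J = -9.500).
Solving J·Δ = −F gives Δ = (0.684, -3.724).
Then the next iterate is (p, q)₁ = (-2.316, -2.224).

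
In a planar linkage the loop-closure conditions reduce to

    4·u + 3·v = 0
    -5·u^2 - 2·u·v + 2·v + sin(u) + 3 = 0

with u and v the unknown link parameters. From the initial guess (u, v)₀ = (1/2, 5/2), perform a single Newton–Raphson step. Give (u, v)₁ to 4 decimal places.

At (1/2, 5/2): F = (9.5000, 4.729426).
Jacobian J = [[4, 3], [-10·u - 2·v + cos(u), -2·u + 2]].
At the point, J = [[4.0000, 3.0000], [-9.122417, 1.0000]] (det J = 31.367252).
Solving J·Δ = −F gives Δ = (0.1495, -3.3660).
Then the next iterate is (u, v)₁ = (0.6495, -0.8660).

(0.6495, -0.8660)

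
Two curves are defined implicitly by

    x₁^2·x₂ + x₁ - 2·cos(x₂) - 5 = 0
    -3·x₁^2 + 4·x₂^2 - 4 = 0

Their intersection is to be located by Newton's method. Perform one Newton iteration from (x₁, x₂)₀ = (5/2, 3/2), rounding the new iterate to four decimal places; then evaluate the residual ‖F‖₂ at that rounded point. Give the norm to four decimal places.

At (5/2, 3/2): F = (6.733526, -13.7500).
Jacobian J = [[2·x₁·x₂ + 1, x₁^2 + 2·sin(x₂)], [-6·x₁, 8·x₂]].
At the point, J = [[8.5000, 8.244990], [-15.0000, 12.0000]] (det J = 225.674850).
Solving J·Δ = −F gives Δ = (-0.8604, 0.0703).
Then the next iterate is (x₁, x₂)₁ = (1.6396, 1.5703).
Re-evaluating at (1.6396, 1.5703): F = (0.860026, -2.201496), so ‖F‖₂ = 2.3635.

2.3635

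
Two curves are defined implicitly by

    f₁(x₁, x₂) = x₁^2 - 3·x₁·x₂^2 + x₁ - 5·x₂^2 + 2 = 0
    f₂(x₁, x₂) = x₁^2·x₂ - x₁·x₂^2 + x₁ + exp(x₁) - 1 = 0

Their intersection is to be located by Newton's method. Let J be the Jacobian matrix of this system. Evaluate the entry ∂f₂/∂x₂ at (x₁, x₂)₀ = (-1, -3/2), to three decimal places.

-2.000

∂f₂/∂x₂ = x₁^2 - 2·x₁·x₂.
At (-1, -3/2) this is -2.000.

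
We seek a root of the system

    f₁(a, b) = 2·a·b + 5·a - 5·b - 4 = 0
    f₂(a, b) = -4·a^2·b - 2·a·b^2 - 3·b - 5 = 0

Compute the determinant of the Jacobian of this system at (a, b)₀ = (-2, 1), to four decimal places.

J = [[2·b + 5, 2·a - 5], [-8·a·b - 2·b^2, -4·a^2 - 4·a·b - 3]].
At the point, J = [[7.0000, -9.0000], [14.0000, -11.0000]].
det J = 49.0000.

49.0000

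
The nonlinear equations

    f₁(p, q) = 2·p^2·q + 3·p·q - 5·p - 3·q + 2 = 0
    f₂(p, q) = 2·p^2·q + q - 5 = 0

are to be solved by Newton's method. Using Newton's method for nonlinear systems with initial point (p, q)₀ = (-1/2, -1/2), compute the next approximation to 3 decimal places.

At (-1/2, -1/2): F = (6.500, -5.750).
Jacobian J = [[4·p·q + 3·q - 5, 2·p^2 + 3·p - 3], [4·p·q, 2·p^2 + 1]].
At the point, J = [[-5.500, -4.000], [1.000, 1.500]] (det J = -4.250).
Solving J·Δ = −F gives Δ = (-3.118, 5.912).
Then the next iterate is (p, q)₁ = (-3.618, 5.412).

(-3.618, 5.412)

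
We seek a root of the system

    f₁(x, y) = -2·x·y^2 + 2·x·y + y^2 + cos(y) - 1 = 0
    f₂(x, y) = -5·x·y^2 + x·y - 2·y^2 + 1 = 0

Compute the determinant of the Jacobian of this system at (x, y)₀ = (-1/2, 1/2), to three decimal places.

J = [[-2·y^2 + 2·y, -4·x·y + 2·x + 2·y - sin(y)], [-5·y^2 + y, -10·x·y + x - 4·y]].
At the point, J = [[0.500, 0.52057], [-0.750, 0.000]].
det J = 0.390.

0.390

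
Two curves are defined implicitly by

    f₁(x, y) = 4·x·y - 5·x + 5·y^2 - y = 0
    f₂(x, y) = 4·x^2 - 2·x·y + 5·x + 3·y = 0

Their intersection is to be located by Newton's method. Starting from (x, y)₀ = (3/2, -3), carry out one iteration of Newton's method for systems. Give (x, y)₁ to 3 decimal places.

At (3/2, -3): F = (22.500, 16.500).
Jacobian J = [[4·y - 5, 4·x + 10·y - 1], [8·x - 2·y + 5, -2·x + 3]].
At the point, J = [[-17.000, -25.000], [23.000, 0.000]] (det J = 575.000).
Solving J·Δ = −F gives Δ = (-0.717, 1.388).
Then the next iterate is (x, y)₁ = (0.783, -1.612).

(0.783, -1.612)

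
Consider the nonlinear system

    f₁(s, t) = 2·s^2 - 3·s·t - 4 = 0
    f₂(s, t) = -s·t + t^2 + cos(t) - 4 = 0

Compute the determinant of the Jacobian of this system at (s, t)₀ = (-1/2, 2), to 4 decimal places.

J = [[4·s - 3·t, -3·s], [-t, -s + 2·t - sin(t)]].
At the point, J = [[-8.0000, 1.5000], [-2.0000, 3.590703]].
det J = -25.7256.

-25.7256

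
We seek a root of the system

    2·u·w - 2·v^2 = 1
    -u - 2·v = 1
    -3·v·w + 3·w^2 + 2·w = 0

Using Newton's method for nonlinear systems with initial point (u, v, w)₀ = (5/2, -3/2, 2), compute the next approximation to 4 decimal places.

At (5/2, -3/2, 2): F = (4.5000, -0.5000, 25.0000).
Jacobian J = [[2·w, -4·v, 2·u], [-1, -2, 0], [0, -3·w, -3·v + 6·w + 2]].
At the point, J = [[4.0000, 6.0000, 5.0000], [-1.0000, -2.0000, 0.0000], [0.0000, -6.0000, 18.5000]] (det J = -7.0000).
Solving J·Δ = −F gives Δ = (22.0000, -11.2500, -5.0000).
Then the next iterate is (u, v, w)₁ = (24.5000, -12.7500, -3.0000).

(24.5000, -12.7500, -3.0000)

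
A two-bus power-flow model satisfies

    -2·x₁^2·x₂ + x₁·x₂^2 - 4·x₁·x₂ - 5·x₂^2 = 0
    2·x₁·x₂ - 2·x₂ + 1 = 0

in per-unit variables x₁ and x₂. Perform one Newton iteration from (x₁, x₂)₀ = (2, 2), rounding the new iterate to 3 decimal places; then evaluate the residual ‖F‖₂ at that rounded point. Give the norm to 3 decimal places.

11.329

At (2, 2): F = (-44.000, 5.000).
Jacobian J = [[-4·x₁·x₂ + x₂^2 - 4·x₂, -2·x₁^2 + 2·x₁·x₂ - 4·x₁ - 10·x₂], [2·x₂, 2·x₁ - 2]].
At the point, J = [[-20.000, -28.000], [4.000, 2.000]] (det J = 72.000).
Solving J·Δ = −F gives Δ = (-0.722, -1.056).
Then the next iterate is (x₁, x₂)₁ = (1.278, 0.944).
Re-evaluating at (1.278, 0.944): F = (-11.22618, 1.52486), so ‖F‖₂ = 11.329.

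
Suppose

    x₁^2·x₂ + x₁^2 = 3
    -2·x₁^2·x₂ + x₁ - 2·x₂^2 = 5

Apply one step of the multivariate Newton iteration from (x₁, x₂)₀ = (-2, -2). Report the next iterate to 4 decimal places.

(-1.9333, -0.3167)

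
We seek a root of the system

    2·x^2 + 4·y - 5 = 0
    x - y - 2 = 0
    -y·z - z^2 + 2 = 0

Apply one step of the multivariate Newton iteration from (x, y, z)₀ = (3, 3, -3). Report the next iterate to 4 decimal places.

(1.9375, -0.0625, -0.6042)

At (3, 3, -3): F = (25.0000, -2.0000, 2.0000).
Jacobian J = [[4·x, 4, 0], [1, -1, 0], [0, -z, -y - 2·z]].
At the point, J = [[12.0000, 4.0000, 0.0000], [1.0000, -1.0000, 0.0000], [0.0000, 3.0000, 3.0000]] (det J = -48.0000).
Solving J·Δ = −F gives Δ = (-1.0625, -3.0625, 2.3958).
Then the next iterate is (x, y, z)₁ = (1.9375, -0.0625, -0.6042).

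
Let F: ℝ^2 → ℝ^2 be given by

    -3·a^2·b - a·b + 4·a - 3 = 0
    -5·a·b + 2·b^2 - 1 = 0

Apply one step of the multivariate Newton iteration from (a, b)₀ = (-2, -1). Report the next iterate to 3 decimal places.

At (-2, -1): F = (-1.000, -9.000).
Jacobian J = [[-6·a·b - b + 4, -3·a^2 - a], [-5·b, -5·a + 4·b]].
At the point, J = [[-7.000, -10.000], [5.000, 6.000]] (det J = 8.000).
Solving J·Δ = −F gives Δ = (12.000, -8.500).
Then the next iterate is (a, b)₁ = (10.000, -9.500).

(10.000, -9.500)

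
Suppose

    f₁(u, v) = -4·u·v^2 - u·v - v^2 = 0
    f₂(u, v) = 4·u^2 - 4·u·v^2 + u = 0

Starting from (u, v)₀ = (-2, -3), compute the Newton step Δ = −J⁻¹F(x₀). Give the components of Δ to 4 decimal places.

(1.5439, 0.1513)

At (-2, -3): F = (57.0000, 86.0000).
Jacobian J = [[-4·v^2 - v, -8·u·v - u - 2·v], [8·u - 4·v^2 + 1, -8·u·v]].
At the point, J = [[-33.0000, -40.0000], [-51.0000, -48.0000]] (det J = -456.0000).
Solving J·Δ = −F gives Δ = (1.5439, 0.1513).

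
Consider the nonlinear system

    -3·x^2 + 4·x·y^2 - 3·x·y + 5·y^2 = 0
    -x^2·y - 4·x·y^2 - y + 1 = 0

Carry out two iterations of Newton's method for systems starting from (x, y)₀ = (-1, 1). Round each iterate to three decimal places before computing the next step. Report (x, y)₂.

(-0.347, 0.092)

At (-1, 1): F = (1.000, 3.000).
Jacobian J = [[-6·x + 4·y^2 - 3·y, 8·x·y - 3·x + 10·y], [-2·x·y - 4·y^2, -x^2 - 8·x·y - 1]].
At the point, J = [[7.000, 5.000], [-2.000, 6.000]] (det J = 52.000).
Solving J·Δ = −F gives Δ = (0.173, -0.442).
Then the next iterate is (x, y)₁ = (-0.827, 0.558).
Round to (-0.827, 0.558) and repeat: F = (-0.14056, 1.09036), J = [[4.53346, 4.36927], [-0.32252, 2.00780]].
Δ = (0.480, -0.466), so (x, y)₂ = (-0.347, 0.092).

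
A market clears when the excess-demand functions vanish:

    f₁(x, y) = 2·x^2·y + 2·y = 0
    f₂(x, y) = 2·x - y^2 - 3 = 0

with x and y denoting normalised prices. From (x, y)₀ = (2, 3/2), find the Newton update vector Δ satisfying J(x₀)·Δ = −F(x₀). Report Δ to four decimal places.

At (2, 3/2): F = (15.0000, -1.2500).
Jacobian J = [[4·x·y, 2·x^2 + 2], [2, -2·y]].
At the point, J = [[12.0000, 10.0000], [2.0000, -3.0000]] (det J = -56.0000).
Solving J·Δ = −F gives Δ = (-0.5804, -0.8036).

(-0.5804, -0.8036)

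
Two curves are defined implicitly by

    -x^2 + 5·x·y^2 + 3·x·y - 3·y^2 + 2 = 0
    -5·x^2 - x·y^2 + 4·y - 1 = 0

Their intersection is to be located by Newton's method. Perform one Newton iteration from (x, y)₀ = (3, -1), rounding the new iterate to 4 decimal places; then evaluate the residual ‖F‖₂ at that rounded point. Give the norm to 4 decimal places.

At (3, -1): F = (-4.0000, -53.0000).
Jacobian J = [[-2·x + 5·y^2 + 3·y, 10·x·y + 3·x - 6·y], [-10·x - y^2, -2·x·y + 4]].
At the point, J = [[-4.0000, -15.0000], [-31.0000, 10.0000]] (det J = -505.0000).
Solving J·Δ = −F gives Δ = (-1.6535, 0.1743).
Then the next iterate is (x, y)₁ = (1.3465, -0.8257).
Re-evaluating at (1.3465, -0.8257): F = (-0.603732, -14.286129), so ‖F‖₂ = 14.2989.

14.2989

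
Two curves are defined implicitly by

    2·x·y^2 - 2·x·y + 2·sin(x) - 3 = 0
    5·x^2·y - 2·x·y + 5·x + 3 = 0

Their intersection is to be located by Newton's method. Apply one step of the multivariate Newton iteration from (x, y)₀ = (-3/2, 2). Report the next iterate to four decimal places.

(-1.2063, 0.9135)

At (-3/2, 2): F = (-10.994990, 24.0000).
Jacobian J = [[2·y^2 - 2·y + 2·cos(x), 4·x·y - 2·x], [10·x·y - 2·y + 5, 5·x^2 - 2·x]].
At the point, J = [[4.141474, -9.0000], [-29.0000, 14.2500]] (det J = -201.983990).
Solving J·Δ = −F gives Δ = (0.2937, -1.0865).
Then the next iterate is (x, y)₁ = (-1.2063, 0.9135).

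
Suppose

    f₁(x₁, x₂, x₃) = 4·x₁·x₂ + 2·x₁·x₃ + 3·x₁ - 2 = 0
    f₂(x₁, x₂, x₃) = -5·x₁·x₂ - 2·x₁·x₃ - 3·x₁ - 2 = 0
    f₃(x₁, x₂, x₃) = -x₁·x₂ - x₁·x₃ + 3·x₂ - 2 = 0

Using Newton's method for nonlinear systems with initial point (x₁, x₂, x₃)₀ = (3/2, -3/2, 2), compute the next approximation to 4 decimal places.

(4.3333, 0.1667, -2.1111)

At (3/2, -3/2, 2): F = (-0.5000, -1.2500, -7.2500).
Jacobian J = [[4·x₂ + 2·x₃ + 3, 4·x₁, 2·x₁], [-5·x₂ - 2·x₃ - 3, -5·x₁, -2·x₁], [-x₂ - x₃, -x₁ + 3, -x₁]].
At the point, J = [[1.0000, 6.0000, 3.0000], [0.5000, -7.5000, -3.0000], [-0.5000, 1.5000, -1.5000]] (det J = 20.2500).
Solving J·Δ = −F gives Δ = (2.8333, 1.6667, -4.1111).
Then the next iterate is (x₁, x₂, x₃)₁ = (4.3333, 0.1667, -2.1111).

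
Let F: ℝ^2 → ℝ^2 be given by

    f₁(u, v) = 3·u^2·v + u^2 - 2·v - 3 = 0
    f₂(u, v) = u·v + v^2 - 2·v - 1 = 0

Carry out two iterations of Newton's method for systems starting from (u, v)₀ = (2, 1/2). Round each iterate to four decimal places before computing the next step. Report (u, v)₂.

At (2, 1/2): F = (6.0000, -0.7500).
Jacobian J = [[6·u·v + 2·u, 3·u^2 - 2], [v, u + 2·v - 2]].
At the point, J = [[10.0000, 10.0000], [0.5000, 1.0000]] (det J = 5.0000).
Solving J·Δ = −F gives Δ = (-2.7000, 2.1000).
Then the next iterate is (u, v)₁ = (-0.7000, 2.6000).
Round to (-0.7000, 2.6000) and repeat: F = (-3.8880, -1.2600), J = [[-12.3200, -0.5300], [2.6000, 2.5000]].
Δ = (-0.3531, 0.8712), so (u, v)₂ = (-1.0531, 3.4712).

(-1.0531, 3.4712)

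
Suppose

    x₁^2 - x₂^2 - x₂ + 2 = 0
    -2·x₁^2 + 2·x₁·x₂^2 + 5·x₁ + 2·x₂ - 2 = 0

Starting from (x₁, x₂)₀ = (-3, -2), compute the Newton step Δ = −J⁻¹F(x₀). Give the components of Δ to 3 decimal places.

At (-3, -2): F = (9.000, -63.000).
Jacobian J = [[2·x₁, -2·x₂ - 1], [-4·x₁ + 2·x₂^2 + 5, 4·x₁·x₂ + 2]].
At the point, J = [[-6.000, 3.000], [25.000, 26.000]] (det J = -231.000).
Solving J·Δ = −F gives Δ = (1.831, 0.662).

(1.831, 0.662)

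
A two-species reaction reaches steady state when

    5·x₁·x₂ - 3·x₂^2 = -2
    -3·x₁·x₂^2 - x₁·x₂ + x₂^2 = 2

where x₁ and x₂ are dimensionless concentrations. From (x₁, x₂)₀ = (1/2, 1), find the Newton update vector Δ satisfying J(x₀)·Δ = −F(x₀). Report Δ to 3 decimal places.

(-0.593, -0.419)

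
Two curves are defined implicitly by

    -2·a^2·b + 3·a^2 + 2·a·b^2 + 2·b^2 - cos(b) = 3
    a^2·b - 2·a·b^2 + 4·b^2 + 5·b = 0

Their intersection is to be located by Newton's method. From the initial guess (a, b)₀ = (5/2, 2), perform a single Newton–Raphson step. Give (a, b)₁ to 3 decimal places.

(-12.372, 3.551)

At (5/2, 2): F = (19.16615, 18.500).
Jacobian J = [[-4·a·b + 6·a + 2·b^2, -2·a^2 + 4·a·b + 4·b + sin(b)], [2·a·b - 2·b^2, a^2 - 4·a·b + 8·b + 5]].
At the point, J = [[3.000, 16.40930], [2.000, 7.250]] (det J = -11.06859).
Solving J·Δ = −F gives Δ = (-14.872, 1.551).
Then the next iterate is (a, b)₁ = (-12.372, 3.551).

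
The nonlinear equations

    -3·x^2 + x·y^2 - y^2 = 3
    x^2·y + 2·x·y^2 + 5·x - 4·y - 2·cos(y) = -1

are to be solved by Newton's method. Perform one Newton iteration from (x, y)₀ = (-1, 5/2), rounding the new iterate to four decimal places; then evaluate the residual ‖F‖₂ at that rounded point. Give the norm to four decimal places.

11.6301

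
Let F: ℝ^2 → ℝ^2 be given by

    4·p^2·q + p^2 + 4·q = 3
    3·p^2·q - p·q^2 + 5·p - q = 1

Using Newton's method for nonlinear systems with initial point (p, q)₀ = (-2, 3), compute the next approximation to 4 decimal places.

(-0.4773, 3.9091)

At (-2, 3): F = (61.0000, 40.0000).
Jacobian J = [[8·p·q + 2·p, 4·p^2 + 4], [6·p·q - q^2 + 5, 3·p^2 - 2·p·q - 1]].
At the point, J = [[-52.0000, 20.0000], [-40.0000, 23.0000]] (det J = -396.0000).
Solving J·Δ = −F gives Δ = (1.5227, 0.9091).
Then the next iterate is (p, q)₁ = (-0.4773, 3.9091).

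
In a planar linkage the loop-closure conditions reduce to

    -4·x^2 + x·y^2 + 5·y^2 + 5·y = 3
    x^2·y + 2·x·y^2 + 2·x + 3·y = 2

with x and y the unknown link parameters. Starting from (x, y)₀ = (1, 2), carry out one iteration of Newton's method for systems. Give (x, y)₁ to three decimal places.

At (1, 2): F = (27.000, 16.000).
Jacobian J = [[-8·x + y^2, 2·x·y + 10·y + 5], [2·x·y + 2·y^2 + 2, x^2 + 4·x·y + 3]].
At the point, J = [[-4.000, 29.000], [14.000, 12.000]] (det J = -454.000).
Solving J·Δ = −F gives Δ = (-0.308, -0.974).
Then the next iterate is (x, y)₁ = (0.692, 1.026).

(0.692, 1.026)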